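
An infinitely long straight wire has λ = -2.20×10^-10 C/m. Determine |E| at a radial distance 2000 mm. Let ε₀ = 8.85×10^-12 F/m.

|E| ≈ 1.98 N/C

By cylindrical symmetry E is radial; use a coaxial Gaussian cylinder of radius 2000 mm and length L.
Q_enc = λL, so λ_enc = -2.20e-10 C/m.
Applying ∮E·dA = Q_enc/ε₀ with the end caps contributing no flux:
E = |λ_enc|/(2πε₀r) = (2.20×10^-10)/(2π·8.85×10^-12·2) = 1.98 N/C.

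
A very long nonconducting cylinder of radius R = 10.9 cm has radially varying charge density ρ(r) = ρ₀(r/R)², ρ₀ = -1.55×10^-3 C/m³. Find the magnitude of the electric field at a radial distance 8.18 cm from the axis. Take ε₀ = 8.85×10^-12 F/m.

|E| = 2.02e6 N/C

Take a coaxial cylindrical Gaussian surface of radius r = 8.18 cm and length L (r < R).
Integrating ρ over the cross-section to radius r: λ_enc = (2πρ₀/R²) ∫₀^r r'^3 dr' = 2πρ₀ r^4/(4·R²) = -9.175×10^-6 C/m.
Applying ∮E·dA = Q_enc/ε₀ with the end caps contributing no flux:
E = |λ_enc|/(2πε₀r) = (9.175×10^-6)/(2π·8.85×10^-12·0.0818) = 2.02e6 N/C.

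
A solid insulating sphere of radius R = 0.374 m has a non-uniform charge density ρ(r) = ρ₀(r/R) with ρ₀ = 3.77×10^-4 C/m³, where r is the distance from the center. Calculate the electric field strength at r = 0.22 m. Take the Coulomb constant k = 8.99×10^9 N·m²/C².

By spherical symmetry E is radial; choose a Gaussian sphere of radius r = 0.22 m (r < R).
Q_enc = ∫₀^r ρ(r')·4πr'² dr' = (4πρ₀/R) ∫₀^r r'^3 dr' = 4πρ₀ r^4/(4·R) = 7.418×10^-6 C.
By Gauss's law, ∮E·dA = E·4πr² = Q_enc/ε₀.
E = k|Q_enc|/r² = (8.99×10^9)(7.418e-6)/(0.22)² = 1.38×10^6 N/C.

1.38×10^6 N/C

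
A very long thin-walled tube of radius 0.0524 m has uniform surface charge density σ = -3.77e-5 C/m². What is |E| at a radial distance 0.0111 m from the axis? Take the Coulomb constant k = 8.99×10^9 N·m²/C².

Coaxial Gaussian cylinder, radius r = 0.0111 m, length L (r < 0.0524 m, inside the shell).
No charge is enclosed, so Gauss's law gives E·2πrL = 0 ⇒ E = 0.

E = 0 (no enclosed charge)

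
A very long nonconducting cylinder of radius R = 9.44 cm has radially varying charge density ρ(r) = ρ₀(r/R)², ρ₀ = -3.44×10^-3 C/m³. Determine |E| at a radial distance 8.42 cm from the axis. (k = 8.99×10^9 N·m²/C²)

E = 6.51×10^6 N/C

Take a coaxial cylindrical Gaussian surface of radius r = 8.42 cm and length L (r < R).
λ_enc = ∫₀^r ρ(r')·2πr' dr' = (2πρ₀/R²)·r^4/4 = -3.048×10^-5 C/m.
Applying ∮E·dA = Q_enc/ε₀ with the end caps contributing no flux:
E = 2k|λ_enc|/r = 2(8.99×10^9)(3.048×10^-5)/(0.0842) = 6.51e6 N/C.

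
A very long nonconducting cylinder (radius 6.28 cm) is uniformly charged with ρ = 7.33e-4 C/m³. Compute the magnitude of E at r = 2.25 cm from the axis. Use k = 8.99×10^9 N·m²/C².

|E| ≈ 9.32×10^5 N/C

Take a coaxial cylindrical Gaussian surface of radius r = 2.25 cm and length L (r < R).
Enclosed charge per unit length: λ_enc = ρ·πr² = (7.33×10^-4)π(0.0225)² = 1.166×10^-6 C/m.
Gauss's law: E·2πrL = λ_enc L/ε₀.
E = 2k|λ_enc|/r = 2(8.99×10^9)(1.166×10^-6)/(0.0225) = 9.32e5 N/C.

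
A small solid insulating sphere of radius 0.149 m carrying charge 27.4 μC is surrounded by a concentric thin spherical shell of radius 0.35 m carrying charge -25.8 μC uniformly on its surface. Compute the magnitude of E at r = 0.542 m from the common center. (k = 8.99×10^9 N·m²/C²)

Use a concentric Gaussian sphere at r = 0.542 m (r > 0.35 m, enclosing both).
Q_enc = (27.4 μC) + (-25.8 μC) = 1.60e-6 C.
Applying ∮E·dA = Q_enc/ε₀ with Φ = E(4πr²):
E = k|Q_enc|/r² = (8.99×10^9)(1.60e-6)/(0.542)² = 4.90×10^4 N/C.

|E| ≈ 4.90×10^4 V/m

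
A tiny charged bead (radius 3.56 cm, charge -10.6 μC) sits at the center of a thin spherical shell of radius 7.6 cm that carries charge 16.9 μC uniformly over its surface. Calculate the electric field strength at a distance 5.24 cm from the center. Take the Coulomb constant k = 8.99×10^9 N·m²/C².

E ≈ 3.47×10^7 N/C

Use a concentric Gaussian sphere at r = 5.24 cm (between the bodies, 3.56 cm < r < 7.6 cm).
Only the inner charge is enclosed; the outer shell contributes nothing inside itself. Q_enc = -10.6 μC = -1.06×10^-5 C.
By Gauss's law, ∮E·dA = E·4πr² = Q_enc/ε₀.
E = k|Q_enc|/r² = (8.99×10^9)(1.06×10^-5)/(0.0524)² = 3.47e7 N/C.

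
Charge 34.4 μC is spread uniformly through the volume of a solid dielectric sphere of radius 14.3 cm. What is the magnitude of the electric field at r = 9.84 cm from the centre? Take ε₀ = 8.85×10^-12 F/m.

By spherical symmetry E is radial; choose a Gaussian sphere of radius r = 9.84 cm (r < R).
Only the charge within r is enclosed: Q_enc = Q·(r/R)³ = (34.4 μC)·(9.84 cm/14.3 cm)³ = 1.121×10^-5 C.
By Gauss's law, ∮E·dA = E·4πr² = Q_enc/ε₀.
E = |Q_enc|/(4πε₀r²) = (1.121×10^-5)/(4π·8.85×10^-12·(0.0984)²) = 1.04e7 N/C.

E ≈ 1.04e7 N/C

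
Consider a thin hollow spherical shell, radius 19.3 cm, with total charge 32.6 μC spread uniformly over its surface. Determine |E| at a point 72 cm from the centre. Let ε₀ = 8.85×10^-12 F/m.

Symmetry ⇒ E = E(r) r̂. Gaussian sphere of radius r = 72 cm (r > 19.3 cm).
The entire shell is enclosed: Q_enc = 3.26×10^-5 C.
Gauss's law: E·4πr² = Q_enc/ε₀.
E = |Q_enc|/(4πε₀r²) = (3.26e-5)/(4π·8.85×10^-12·(0.72)²) = 5.65e5 N/C.

5.65×10^5 N/C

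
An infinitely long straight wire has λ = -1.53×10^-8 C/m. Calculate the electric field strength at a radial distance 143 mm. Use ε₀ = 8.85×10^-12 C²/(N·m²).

By cylindrical symmetry E is radial; use a coaxial Gaussian cylinder of radius 143 mm and length L.
Q_enc = λL, so λ_enc = -1.53×10^-8 C/m.
Gauss's law: E·2πrL = λ_enc L/ε₀.
E = |λ_enc|/(2πε₀r) = (1.53×10^-8)/(2π·8.85×10^-12·0.143) = 1.92×10^3 N/C.

|E| = 1.92×10^3 N/C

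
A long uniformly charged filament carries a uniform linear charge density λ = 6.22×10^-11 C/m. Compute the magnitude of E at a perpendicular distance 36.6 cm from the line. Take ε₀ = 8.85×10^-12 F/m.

Choose a coaxial cylinder of radius r = 36.6 cm (arbitrary length L) as the Gaussian surface.
Q_enc = λL, so λ_enc = 6.22e-11 C/m.
By Gauss's law (flux through the curved wall only), E·2πrL = λ_enc L/ε₀.
E = |λ_enc|/(2πε₀r) = (6.22e-11)/(2π·8.85×10^-12·0.366) = 3.06 N/C.

|E| = 3.06 N/C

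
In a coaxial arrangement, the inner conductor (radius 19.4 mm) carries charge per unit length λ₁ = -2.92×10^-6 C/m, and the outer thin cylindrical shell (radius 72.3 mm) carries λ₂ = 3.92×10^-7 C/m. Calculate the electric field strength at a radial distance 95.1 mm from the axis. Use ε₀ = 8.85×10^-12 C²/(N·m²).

Choose a coaxial cylinder of radius r = 95.1 mm (arbitrary length L) as the Gaussian surface (r > 72.3 mm, enclosing both).
λ_enc = λ₁ + λ₂ = (-2.92×10^-6) + (3.92e-7) = -2.528×10^-6 C/m.
Gauss's law: E·2πrL = λ_enc L/ε₀.
E = |λ_enc|/(2πε₀r) = (2.528×10^-6)/(2π·8.85×10^-12·0.0951) = 4.78×10^5 N/C.

E = 4.78e5 N/C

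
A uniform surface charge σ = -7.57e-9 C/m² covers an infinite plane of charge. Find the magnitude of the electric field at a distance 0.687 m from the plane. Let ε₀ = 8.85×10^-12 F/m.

The symmetry is planar: E is normal to the sheet and the same magnitude on both sides. Take a pillbox straddling the sheet with end-cap area A.
Only the two end caps contribute flux: Φ = 2EA. With Q_enc = σA, Gauss's law gives E = |σ|/(2ε₀).
E = |σ|/(2ε₀) = (7.57×10^-9)/(2·8.85×10^-12) = 428 N/C.

|E| ≈ 428 N/C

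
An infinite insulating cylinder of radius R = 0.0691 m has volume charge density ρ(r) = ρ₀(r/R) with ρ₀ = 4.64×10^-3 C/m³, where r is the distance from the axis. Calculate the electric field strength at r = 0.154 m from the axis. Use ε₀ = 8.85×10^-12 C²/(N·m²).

E ≈ 5.42×10^6 N/C

Choose a coaxial cylinder of radius r = 0.154 m (arbitrary length L) as the Gaussian surface (r > R, full charge per length enclosed).
λ_enc = 2π ∫₀^R ρ₀(r'/R)^1 r' dr' = 2πρ₀R²/3 = 4.64×10^-5 C/m.
Gauss's law: E·2πrL = λ_enc L/ε₀.
E = |λ_enc|/(2πε₀r) = (4.64e-5)/(2π·8.85×10^-12·0.154) = 5.42×10^6 N/C.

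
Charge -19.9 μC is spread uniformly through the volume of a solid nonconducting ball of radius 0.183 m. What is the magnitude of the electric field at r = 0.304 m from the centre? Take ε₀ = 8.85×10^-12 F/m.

E ≈ 1.94×10^6 N/C

Take a concentric spherical Gaussian surface of radius r = 0.304 m (r > R, so the entire charge is enclosed).
Q_enc = -19.9 μC = -1.99e-5 C.
Gauss's law: E·4πr² = Q_enc/ε₀.
E = |Q_enc|/(4πε₀r²) = (1.99e-5)/(4π·8.85×10^-12·(0.304)²) = 1.94e6 N/C.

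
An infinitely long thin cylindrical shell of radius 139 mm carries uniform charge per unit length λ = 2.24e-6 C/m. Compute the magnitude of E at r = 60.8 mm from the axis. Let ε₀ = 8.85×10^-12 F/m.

E = 0 (no enclosed charge)

By cylindrical symmetry E is radial; use a coaxial Gaussian cylinder of radius 60.8 mm and length L (r < 139 mm, inside the shell).
All the surface charge lies outside this cylinder: Q_enc = 0, hence E = 0.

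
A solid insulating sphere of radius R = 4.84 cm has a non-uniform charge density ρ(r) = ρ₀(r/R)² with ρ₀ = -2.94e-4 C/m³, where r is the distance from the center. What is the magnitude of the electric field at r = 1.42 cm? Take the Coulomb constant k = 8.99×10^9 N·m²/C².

By spherical symmetry E is radial; choose a Gaussian sphere of radius r = 1.42 cm (r < R).
Integrate the density: Q_enc = 4π ∫₀^r ρ₀(r'/R)^2 r'² dr' = 4πρ₀ r^5/(5·R²) = -1.821e-10 C.
Applying ∮E·dA = Q_enc/ε₀ with Φ = E(4πr²):
E = k|Q_enc|/r² = (8.99×10^9)(1.821×10^-10)/(0.0142)² = 8.12e3 N/C.

|E| ≈ 8.12e3 V/m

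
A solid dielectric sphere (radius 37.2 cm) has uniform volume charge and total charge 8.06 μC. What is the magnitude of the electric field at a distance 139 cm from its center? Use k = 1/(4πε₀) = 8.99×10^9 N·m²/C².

Use a concentric Gaussian sphere at r = 139 cm (r > R, so the entire charge is enclosed).
Q_enc = 8.06 μC = 8.06×10^-6 C.
Applying ∮E·dA = Q_enc/ε₀ with Φ = E(4πr²):
E = k|Q_enc|/r² = (8.99×10^9)(8.06×10^-6)/(1.39)² = 3.75e4 N/C.

|E| ≈ 3.75e4 V/m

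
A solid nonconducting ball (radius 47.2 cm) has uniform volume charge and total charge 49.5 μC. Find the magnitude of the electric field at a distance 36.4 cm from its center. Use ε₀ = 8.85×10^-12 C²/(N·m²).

Symmetry ⇒ E = E(r) r̂. Gaussian sphere of radius r = 36.4 cm (r < R).
Only the charge within r is enclosed: Q_enc = Q·(r/R)³ = (49.5 μC)·(36.4 cm/47.2 cm)³ = 2.27e-5 C.
By Gauss's law, ∮E·dA = E·4πr² = Q_enc/ε₀.
E = |Q_enc|/(4πε₀r²) = (2.27e-5)/(4π·8.85×10^-12·(0.364)²) = 1.54e6 N/C.

|E| ≈ 1.54e6 N/C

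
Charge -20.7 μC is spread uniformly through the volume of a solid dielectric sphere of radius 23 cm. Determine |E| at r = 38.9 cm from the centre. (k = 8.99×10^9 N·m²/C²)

1.23×10^6 N/C

Symmetry ⇒ E = E(r) r̂. Gaussian sphere of radius r = 38.9 cm (r > R, so the entire charge is enclosed).
Q_enc = -20.7 μC = -2.07×10^-5 C.
Gauss's law: E·4πr² = Q_enc/ε₀.
E = k|Q_enc|/r² = (8.99×10^9)(2.07×10^-5)/(0.389)² = 1.23×10^6 N/C.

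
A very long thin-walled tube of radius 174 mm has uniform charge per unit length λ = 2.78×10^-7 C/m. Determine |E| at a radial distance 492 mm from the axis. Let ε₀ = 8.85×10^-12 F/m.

|E| = 1.02×10^4 N/C

Coaxial Gaussian cylinder, radius r = 492 mm, length L (r > 174 mm).
The full line charge is enclosed: λ_enc = 2.78×10^-7 C/m.
Gauss's law: E·2πrL = λ_enc L/ε₀.
E = |λ_enc|/(2πε₀r) = (2.78×10^-7)/(2π·8.85×10^-12·0.492) = 1.02×10^4 N/C.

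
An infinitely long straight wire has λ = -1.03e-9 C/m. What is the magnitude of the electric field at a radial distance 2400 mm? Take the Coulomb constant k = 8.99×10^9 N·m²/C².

E ≈ 7.72 N/C

By cylindrical symmetry E is radial; use a coaxial Gaussian cylinder of radius 2400 mm and length L.
Q_enc = λL, so λ_enc = -1.03×10^-9 C/m.
By Gauss's law (flux through the curved wall only), E·2πrL = λ_enc L/ε₀.
E = 2k|λ_enc|/r = 2(8.99×10^9)(1.03e-9)/(2.4) = 7.72 N/C.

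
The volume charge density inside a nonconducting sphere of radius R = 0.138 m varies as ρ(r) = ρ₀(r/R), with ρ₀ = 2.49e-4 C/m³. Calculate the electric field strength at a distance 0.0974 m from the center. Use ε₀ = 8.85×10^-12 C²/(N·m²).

|E| ≈ 4.84×10^5 N/C

Take a concentric spherical Gaussian surface of radius r = 0.0974 m (r < R).
Integrate the density: Q_enc = 4π ∫₀^r ρ₀(r'/R)^1 r'² dr' = 4πρ₀ r^4/(4·R) = 5.102×10^-7 C.
Applying ∮E·dA = Q_enc/ε₀ with Φ = E(4πr²):
E = |Q_enc|/(4πε₀r²) = (5.102×10^-7)/(4π·8.85×10^-12·(0.0974)²) = 4.84×10^5 N/C.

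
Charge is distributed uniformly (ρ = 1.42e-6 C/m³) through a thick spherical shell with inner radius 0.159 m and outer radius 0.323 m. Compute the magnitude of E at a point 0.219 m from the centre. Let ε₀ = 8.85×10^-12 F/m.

|E| = 7.23×10^3 N/C

Take a concentric spherical Gaussian surface of radius r = 0.219 m (within the shell material, 0.159 m < r < 0.323 m).
Enclosed charge is the volume from a to r: Q_enc = (4π/3)ρ(r³ − a³) = 3.857×10^-8 C.
Since E is radial and uniform over the Gaussian sphere, Φ = E·4πr² = Q_enc/ε₀.
E = |Q_enc|/(4πε₀r²) = (3.857×10^-8)/(4π·8.85×10^-12·(0.219)²) = 7.23e3 N/C.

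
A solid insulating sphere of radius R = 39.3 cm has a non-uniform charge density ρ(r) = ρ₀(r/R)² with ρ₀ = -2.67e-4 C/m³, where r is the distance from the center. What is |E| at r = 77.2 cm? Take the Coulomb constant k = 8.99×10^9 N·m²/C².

Symmetry ⇒ E = E(r) r̂. Gaussian sphere of radius r = 77.2 cm (r > R, all charge enclosed).
Q_enc = 4π ∫₀^R ρ₀(r'/R)^2 r'² dr' = 4πρ₀R³/5 = -4.073e-5 C.
Applying ∮E·dA = Q_enc/ε₀ with Φ = E(4πr²):
E = k|Q_enc|/r² = (8.99×10^9)(4.073e-5)/(0.772)² = 6.14e5 N/C.

6.14×10^5 N/C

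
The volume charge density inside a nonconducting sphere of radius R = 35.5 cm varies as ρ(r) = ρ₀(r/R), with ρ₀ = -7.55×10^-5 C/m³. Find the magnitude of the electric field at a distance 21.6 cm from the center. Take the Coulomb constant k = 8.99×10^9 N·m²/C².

E = 2.80×10^5 N/C

Use a concentric Gaussian sphere at r = 21.6 cm (r < R).
Q_enc = ∫₀^r ρ(r')·4πr'² dr' = (4πρ₀/R) ∫₀^r r'^3 dr' = 4πρ₀ r^4/(4·R) = -1.454e-6 C.
Since E is radial and uniform over the Gaussian sphere, Φ = E·4πr² = Q_enc/ε₀.
E = k|Q_enc|/r² = (8.99×10^9)(1.454e-6)/(0.216)² = 2.80e5 N/C.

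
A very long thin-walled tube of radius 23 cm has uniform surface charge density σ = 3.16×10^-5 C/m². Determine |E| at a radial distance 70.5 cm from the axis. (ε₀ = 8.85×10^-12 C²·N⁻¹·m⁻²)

1.16e6 N/C

Choose a coaxial cylinder of radius r = 70.5 cm (arbitrary length L) as the Gaussian surface (r > 23 cm).
The whole shell is enclosed: λ_enc = σ·2πR = (3.16e-5)·2π·(0.23) = 4.567e-5 C/m.
Since E is radial and uniform over the curved surface, Φ = E·2πrL = Q_enc/ε₀ = λ_enc L/ε₀.
E = |λ_enc|/(2πε₀r) = (4.567e-5)/(2π·8.85×10^-12·0.705) = 1.16e6 N/C.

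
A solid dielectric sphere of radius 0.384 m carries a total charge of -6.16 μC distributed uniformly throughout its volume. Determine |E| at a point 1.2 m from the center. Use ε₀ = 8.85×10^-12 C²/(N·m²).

E ≈ 3.85×10^4 N/C

Take a concentric spherical Gaussian surface of radius r = 1.2 m (r > R, so the entire charge is enclosed).
Q_enc = -6.16 μC = -6.16e-6 C.
Since E is radial and uniform over the Gaussian sphere, Φ = E·4πr² = Q_enc/ε₀.
E = |Q_enc|/(4πε₀r²) = (6.16×10^-6)/(4π·8.85×10^-12·(1.2)²) = 3.85×10^4 N/C.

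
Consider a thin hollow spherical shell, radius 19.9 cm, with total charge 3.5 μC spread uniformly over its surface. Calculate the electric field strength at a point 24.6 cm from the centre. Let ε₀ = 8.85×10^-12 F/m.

|E| = 5.20×10^5 N/C

Symmetry ⇒ E = E(r) r̂. Gaussian sphere of radius r = 24.6 cm (r > 19.9 cm).
The entire shell is enclosed: Q_enc = 3.50×10^-6 C.
By Gauss's law, ∮E·dA = E·4πr² = Q_enc/ε₀.
E = |Q_enc|/(4πε₀r²) = (3.50×10^-6)/(4π·8.85×10^-12·(0.246)²) = 5.20×10^5 N/C.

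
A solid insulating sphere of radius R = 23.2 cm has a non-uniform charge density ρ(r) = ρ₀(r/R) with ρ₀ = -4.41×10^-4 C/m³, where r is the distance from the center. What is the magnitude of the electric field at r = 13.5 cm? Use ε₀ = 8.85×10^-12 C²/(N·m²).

Use a concentric Gaussian sphere at r = 13.5 cm (r < R).
Q_enc = ∫₀^r ρ(r')·4πr'² dr' = (4πρ₀/R) ∫₀^r r'^3 dr' = 4πρ₀ r^4/(4·R) = -1.984×10^-6 C.
Applying ∮E·dA = Q_enc/ε₀ with Φ = E(4πr²):
E = |Q_enc|/(4πε₀r²) = (1.984e-6)/(4π·8.85×10^-12·(0.135)²) = 9.79×10^5 N/C.

|E| = 9.79×10^5 N/C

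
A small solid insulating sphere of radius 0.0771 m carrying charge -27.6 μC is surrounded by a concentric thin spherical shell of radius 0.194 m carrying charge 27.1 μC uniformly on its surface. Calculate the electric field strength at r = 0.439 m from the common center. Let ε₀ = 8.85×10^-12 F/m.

|E| ≈ 2.33×10^4 N/C

Use a concentric Gaussian sphere at r = 0.439 m (r > 0.194 m, enclosing both).
Q_enc = (-27.6 μC) + (27.1 μC) = -5.00e-7 C.
Applying ∮E·dA = Q_enc/ε₀ with Φ = E(4πr²):
E = |Q_enc|/(4πε₀r²) = (5.00e-7)/(4π·8.85×10^-12·(0.439)²) = 2.33e4 N/C.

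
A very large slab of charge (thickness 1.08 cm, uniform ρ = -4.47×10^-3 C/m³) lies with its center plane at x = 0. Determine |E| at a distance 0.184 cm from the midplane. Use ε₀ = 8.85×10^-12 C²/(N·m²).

By symmetry E is perpendicular to the slab. A Gaussian pillbox from −0.184 cm to +0.184 cm (face area A) lies entirely within the slab.
Q_enc = ρ·(2x)·A and flux = 2EA, so 2EA = 2ρxA/ε₀ ⇒ E = |ρ|x/ε₀.
E = (4.47×10^-3)(0.00184)/(8.85×10^-12) = 9.29e5 N/C.

|E| = 9.29e5 N/C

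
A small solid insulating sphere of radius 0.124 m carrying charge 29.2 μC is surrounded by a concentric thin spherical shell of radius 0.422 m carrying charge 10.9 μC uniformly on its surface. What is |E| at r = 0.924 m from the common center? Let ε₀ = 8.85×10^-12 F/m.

E = 4.22×10^5 N/C

Use a concentric Gaussian sphere at r = 0.924 m (r > 0.422 m, enclosing both).
Q_enc = (29.2 μC) + (10.9 μC) = 4.01×10^-5 C.
Since E is radial and uniform over the Gaussian sphere, Φ = E·4πr² = Q_enc/ε₀.
E = |Q_enc|/(4πε₀r²) = (4.01e-5)/(4π·8.85×10^-12·(0.924)²) = 4.22e5 N/C.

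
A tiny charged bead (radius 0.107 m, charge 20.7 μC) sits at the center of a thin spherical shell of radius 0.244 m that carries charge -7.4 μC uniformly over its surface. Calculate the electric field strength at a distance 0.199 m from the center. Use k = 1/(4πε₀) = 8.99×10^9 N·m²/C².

Take a concentric spherical Gaussian surface of radius r = 0.199 m (between the bodies, 0.107 m < r < 0.244 m).
The shell at 0.244 m lies outside the Gaussian surface, so Q_enc = 20.7 μC = 2.07×10^-5 C.
Applying ∮E·dA = Q_enc/ε₀ with Φ = E(4πr²):
E = k|Q_enc|/r² = (8.99×10^9)(2.07×10^-5)/(0.199)² = 4.70e6 N/C.

4.70×10^6 N/C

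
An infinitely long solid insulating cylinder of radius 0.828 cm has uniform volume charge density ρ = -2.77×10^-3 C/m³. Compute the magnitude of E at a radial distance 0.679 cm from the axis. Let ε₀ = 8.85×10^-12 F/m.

By cylindrical symmetry E is radial; use a coaxial Gaussian cylinder of radius 0.679 cm and length L (r < R).
Enclosed charge per unit length: λ_enc = ρ·πr² = (-2.77e-3)π(0.00679)² = -4.012×10^-7 C/m.
Gauss's law: E·2πrL = λ_enc L/ε₀.
E = |λ_enc|/(2πε₀r) = (4.012×10^-7)/(2π·8.85×10^-12·0.00679) = 1.06e6 N/C.

|E| = 1.06e6 V/m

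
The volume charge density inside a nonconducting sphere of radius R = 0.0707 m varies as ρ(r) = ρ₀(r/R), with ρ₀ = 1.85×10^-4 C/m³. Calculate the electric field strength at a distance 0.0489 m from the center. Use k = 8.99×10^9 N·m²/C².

Take a concentric spherical Gaussian surface of radius r = 0.0489 m (r < R).
Q_enc = ∫₀^r ρ(r')·4πr'² dr' = (4πρ₀/R) ∫₀^r r'^3 dr' = 4πρ₀ r^4/(4·R) = 4.70e-8 C.
By Gauss's law, ∮E·dA = E·4πr² = Q_enc/ε₀.
E = k|Q_enc|/r² = (8.99×10^9)(4.70e-8)/(0.0489)² = 1.77×10^5 N/C.

|E| = 1.77e5 N/C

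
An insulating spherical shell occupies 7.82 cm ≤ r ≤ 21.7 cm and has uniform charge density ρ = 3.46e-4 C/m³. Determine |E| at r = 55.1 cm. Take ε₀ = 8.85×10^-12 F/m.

By spherical symmetry E is radial; choose a Gaussian sphere of radius r = 55.1 cm (r > 21.7 cm, enclosing the whole shell).
Q_enc = ρ·(4π/3)(b³ − a³) = (3.46×10^-4)·(4π/3)·((0.217)³ − (0.0782)³) = 1.412e-5 C.
Applying ∮E·dA = Q_enc/ε₀ with Φ = E(4πr²):
E = |Q_enc|/(4πε₀r²) = (1.412×10^-5)/(4π·8.85×10^-12·(0.551)²) = 4.18e5 N/C.

E = 4.18e5 N/C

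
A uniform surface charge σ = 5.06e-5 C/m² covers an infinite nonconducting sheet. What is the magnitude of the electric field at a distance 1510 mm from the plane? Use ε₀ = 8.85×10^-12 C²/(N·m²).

By planar symmetry E is perpendicular to the sheet and uniform; use a Gaussian pillbox with flat faces of area A on each side of the sheet.
Flux Φ = 2EA and Q_enc = σA, so 2EA = σA/ε₀ ⇒ E = |σ|/(2ε₀), independent of distance.
E = |σ|/(2ε₀) = (5.06e-5)/(2·8.85×10^-12) = 2.86e6 N/C.

|E| = 2.86×10^6 V/m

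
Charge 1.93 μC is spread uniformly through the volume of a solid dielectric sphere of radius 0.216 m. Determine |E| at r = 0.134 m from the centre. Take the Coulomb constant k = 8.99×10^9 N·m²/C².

Use a concentric Gaussian sphere at r = 0.134 m (r < R).
For a uniform sphere the enclosed fraction is (r/R)³, so Q_enc = (1.93 μC)(0.134/0.216)³ = 4.608e-7 C.
By Gauss's law, ∮E·dA = E·4πr² = Q_enc/ε₀.
E = k|Q_enc|/r² = (8.99×10^9)(4.608e-7)/(0.134)² = 2.31×10^5 N/C.

2.31×10^5 N/C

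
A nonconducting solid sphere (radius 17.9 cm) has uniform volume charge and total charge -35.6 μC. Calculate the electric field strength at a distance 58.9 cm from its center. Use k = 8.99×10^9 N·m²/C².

Take a concentric spherical Gaussian surface of radius r = 58.9 cm (r > R, so the entire charge is enclosed).
Q_enc = -35.6 μC = -3.56×10^-5 C.
Since E is radial and uniform over the Gaussian sphere, Φ = E·4πr² = Q_enc/ε₀.
E = k|Q_enc|/r² = (8.99×10^9)(3.56×10^-5)/(0.589)² = 9.23×10^5 N/C.

|E| ≈ 9.23e5 N/C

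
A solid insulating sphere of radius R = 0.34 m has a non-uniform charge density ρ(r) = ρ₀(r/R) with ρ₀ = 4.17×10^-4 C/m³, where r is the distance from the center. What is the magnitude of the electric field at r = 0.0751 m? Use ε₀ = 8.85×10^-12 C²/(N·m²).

1.95×10^5 N/C

Symmetry ⇒ E = E(r) r̂. Gaussian sphere of radius r = 0.0751 m (r < R).
Q_enc = ∫₀^r ρ(r')·4πr'² dr' = (4πρ₀/R) ∫₀^r r'^3 dr' = 4πρ₀ r^4/(4·R) = 1.226×10^-7 C.
Applying ∮E·dA = Q_enc/ε₀ with Φ = E(4πr²):
E = |Q_enc|/(4πε₀r²) = (1.226×10^-7)/(4π·8.85×10^-12·(0.0751)²) = 1.95×10^5 N/C.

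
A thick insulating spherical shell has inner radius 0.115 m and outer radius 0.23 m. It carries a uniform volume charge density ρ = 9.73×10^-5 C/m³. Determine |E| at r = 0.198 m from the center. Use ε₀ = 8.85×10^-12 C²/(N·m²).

Symmetry ⇒ E = E(r) r̂. Gaussian sphere of radius r = 0.198 m (within the shell material, 0.115 m < r < 0.23 m).
Only the shell between 0.115 m and r is enclosed: Q_enc = ρ·(4π/3)(r³ − a³) = (9.73×10^-5)·(4π/3)·((0.198)³ − (0.115)³) = 2.544×10^-6 C.
Since E is radial and uniform over the Gaussian sphere, Φ = E·4πr² = Q_enc/ε₀.
E = |Q_enc|/(4πε₀r²) = (2.544×10^-6)/(4π·8.85×10^-12·(0.198)²) = 5.83×10^5 N/C.

|E| = 5.83e5 N/C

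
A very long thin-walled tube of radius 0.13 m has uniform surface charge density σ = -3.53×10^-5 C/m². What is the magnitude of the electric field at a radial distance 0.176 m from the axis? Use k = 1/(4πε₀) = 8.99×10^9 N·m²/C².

|E| ≈ 2.95e6 N/C

Take a coaxial cylindrical Gaussian surface of radius r = 0.176 m and length L (r > 0.13 m).
The whole shell is enclosed: λ_enc = σ·2πR = (-3.53e-5)·2π·(0.13) = -2.883e-5 C/m.
Gauss's law: E·2πrL = λ_enc L/ε₀.
E = 2k|λ_enc|/r = 2(8.99×10^9)(2.883×10^-5)/(0.176) = 2.95e6 N/C.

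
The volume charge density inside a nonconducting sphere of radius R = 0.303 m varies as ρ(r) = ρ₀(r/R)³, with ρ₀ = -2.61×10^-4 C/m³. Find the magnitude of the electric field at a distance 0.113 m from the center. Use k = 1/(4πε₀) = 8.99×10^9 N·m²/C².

E ≈ 2.88×10^4 N/C

Use a concentric Gaussian sphere at r = 0.113 m (r < R).
Q_enc = ∫₀^r ρ(r')·4πr'² dr' = (4πρ₀/R³) ∫₀^r r'^5 dr' = 4πρ₀ r^6/(6·R³) = -4.091×10^-8 C.
Gauss's law: E·4πr² = Q_enc/ε₀.
E = k|Q_enc|/r² = (8.99×10^9)(4.091×10^-8)/(0.113)² = 2.88×10^4 N/C.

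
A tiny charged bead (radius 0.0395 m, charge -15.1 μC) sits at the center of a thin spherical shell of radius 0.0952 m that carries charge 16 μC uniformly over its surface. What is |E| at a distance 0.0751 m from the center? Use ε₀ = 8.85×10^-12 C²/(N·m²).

By spherical symmetry E is radial; choose a Gaussian sphere of radius r = 0.0751 m (between the bodies, 0.0395 m < r < 0.0952 m).
Only the inner charge is enclosed; the outer shell contributes nothing inside itself. Q_enc = -15.1 μC = -1.51×10^-5 C.
Applying ∮E·dA = Q_enc/ε₀ with Φ = E(4πr²):
E = |Q_enc|/(4πε₀r²) = (1.51×10^-5)/(4π·8.85×10^-12·(0.0751)²) = 2.41e7 N/C.

|E| ≈ 2.41×10^7 N/C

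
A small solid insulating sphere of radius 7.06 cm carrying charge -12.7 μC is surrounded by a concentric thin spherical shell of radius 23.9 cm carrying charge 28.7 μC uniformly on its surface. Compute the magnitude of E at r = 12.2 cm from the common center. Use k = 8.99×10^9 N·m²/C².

|E| = 7.67×10^6 N/C

Take a concentric spherical Gaussian surface of radius r = 12.2 cm (between the bodies, 7.06 cm < r < 23.9 cm).
The shell at 23.9 cm lies outside the Gaussian surface, so Q_enc = -12.7 μC = -1.27e-5 C.
By Gauss's law, ∮E·dA = E·4πr² = Q_enc/ε₀.
E = k|Q_enc|/r² = (8.99×10^9)(1.27e-5)/(0.122)² = 7.67×10^6 N/C.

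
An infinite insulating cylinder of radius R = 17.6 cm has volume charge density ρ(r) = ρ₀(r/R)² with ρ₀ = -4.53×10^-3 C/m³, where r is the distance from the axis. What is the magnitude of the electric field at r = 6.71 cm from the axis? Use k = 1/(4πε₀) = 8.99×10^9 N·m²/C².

By cylindrical symmetry E is radial; use a coaxial Gaussian cylinder of radius 6.71 cm and length L (r < R).
λ_enc = ∫₀^r ρ(r')·2πr' dr' = (2πρ₀/R²)·r^4/4 = -4.657×10^-6 C/m.
By Gauss's law (flux through the curved wall only), E·2πrL = λ_enc L/ε₀.
E = 2k|λ_enc|/r = 2(8.99×10^9)(4.657×10^-6)/(0.0671) = 1.25e6 N/C.

E = 1.25×10^6 N/C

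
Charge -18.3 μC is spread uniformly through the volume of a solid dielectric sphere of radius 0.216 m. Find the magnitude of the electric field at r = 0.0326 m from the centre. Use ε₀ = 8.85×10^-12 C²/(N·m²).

By spherical symmetry E is radial; choose a Gaussian sphere of radius r = 0.0326 m (r < R).
For a uniform sphere the enclosed fraction is (r/R)³, so Q_enc = (-18.3 μC)(0.0326/0.216)³ = -6.291×10^-8 C.
Since E is radial and uniform over the Gaussian sphere, Φ = E·4πr² = Q_enc/ε₀.
E = |Q_enc|/(4πε₀r²) = (6.291×10^-8)/(4π·8.85×10^-12·(0.0326)²) = 5.32×10^5 N/C.

|E| ≈ 5.32e5 N/C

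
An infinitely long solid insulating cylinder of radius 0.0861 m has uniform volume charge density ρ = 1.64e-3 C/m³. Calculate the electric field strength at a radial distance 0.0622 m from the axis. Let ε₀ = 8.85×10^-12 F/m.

5.76e6 N/C

By cylindrical symmetry E is radial; use a coaxial Gaussian cylinder of radius 0.0622 m and length L (r < R).
Enclosed charge per unit length: λ_enc = ρ·πr² = (1.64×10^-3)π(0.0622)² = 1.993e-5 C/m.
Gauss's law: E·2πrL = λ_enc L/ε₀.
E = |λ_enc|/(2πε₀r) = (1.993e-5)/(2π·8.85×10^-12·0.0622) = 5.76×10^6 N/C.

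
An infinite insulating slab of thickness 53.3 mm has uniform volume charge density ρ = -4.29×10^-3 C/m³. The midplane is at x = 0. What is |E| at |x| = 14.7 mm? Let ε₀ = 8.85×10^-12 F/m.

By symmetry E is perpendicular to the slab. A Gaussian pillbox from −14.7 mm to +14.7 mm (face area A) lies entirely within the slab.
Q_enc = ρ·(2x)·A and flux = 2EA, so 2EA = 2ρxA/ε₀ ⇒ E = |ρ|x/ε₀.
E = (4.29×10^-3)(0.0147)/(8.85×10^-12) = 7.13e6 N/C.

|E| = 7.13×10^6 V/m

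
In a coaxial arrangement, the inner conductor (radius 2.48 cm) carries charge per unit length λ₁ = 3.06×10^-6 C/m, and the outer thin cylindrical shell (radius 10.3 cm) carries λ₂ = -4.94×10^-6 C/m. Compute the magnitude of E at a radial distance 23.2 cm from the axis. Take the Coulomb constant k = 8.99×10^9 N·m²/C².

Coaxial Gaussian cylinder, radius r = 23.2 cm, length L (r > 10.3 cm, enclosing both).
λ_enc = λ₁ + λ₂ = (3.06e-6) + (-4.94×10^-6) = -1.88×10^-6 C/m.
Since E is radial and uniform over the curved surface, Φ = E·2πrL = Q_enc/ε₀ = λ_enc L/ε₀.
E = 2k|λ_enc|/r = 2(8.99×10^9)(1.88e-6)/(0.232) = 1.46×10^5 N/C.

|E| = 1.46×10^5 V/m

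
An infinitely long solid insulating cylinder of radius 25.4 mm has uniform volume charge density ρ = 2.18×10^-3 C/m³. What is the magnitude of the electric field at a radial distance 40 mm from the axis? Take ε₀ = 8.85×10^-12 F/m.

Choose a coaxial cylinder of radius r = 40 mm (arbitrary length L) as the Gaussian surface (r > 25.4 mm, full cross-section enclosed).
λ_enc = ρ·πR² = (2.18e-3)π(0.0254)² = 4.418×10^-6 C/m.
Since E is radial and uniform over the curved surface, Φ = E·2πrL = Q_enc/ε₀ = λ_enc L/ε₀.
E = |λ_enc|/(2πε₀r) = (4.418×10^-6)/(2π·8.85×10^-12·0.04) = 1.99e6 N/C.

E ≈ 1.99×10^6 N/C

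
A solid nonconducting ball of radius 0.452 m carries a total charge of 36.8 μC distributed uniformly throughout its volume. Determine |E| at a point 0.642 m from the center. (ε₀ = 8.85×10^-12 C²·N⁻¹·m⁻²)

Symmetry ⇒ E = E(r) r̂. Gaussian sphere of radius r = 0.642 m (r > R, so the entire charge is enclosed).
Q_enc = 36.8 μC = 3.68e-5 C.
Gauss's law: E·4πr² = Q_enc/ε₀.
E = |Q_enc|/(4πε₀r²) = (3.68×10^-5)/(4π·8.85×10^-12·(0.642)²) = 8.03×10^5 N/C.

E ≈ 8.03×10^5 V/m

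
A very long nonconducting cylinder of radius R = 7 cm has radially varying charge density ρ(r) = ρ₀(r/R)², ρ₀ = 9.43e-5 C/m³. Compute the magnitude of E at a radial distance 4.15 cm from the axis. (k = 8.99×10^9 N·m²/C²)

E ≈ 3.88×10^4 V/m

Choose a coaxial cylinder of radius r = 4.15 cm (arbitrary length L) as the Gaussian surface (r < R).
λ_enc = ∫₀^r ρ(r')·2πr' dr' = (2πρ₀/R²)·r^4/4 = 8.967×10^-8 C/m.
By Gauss's law (flux through the curved wall only), E·2πrL = λ_enc L/ε₀.
E = 2k|λ_enc|/r = 2(8.99×10^9)(8.967e-8)/(0.0415) = 3.88×10^4 N/C.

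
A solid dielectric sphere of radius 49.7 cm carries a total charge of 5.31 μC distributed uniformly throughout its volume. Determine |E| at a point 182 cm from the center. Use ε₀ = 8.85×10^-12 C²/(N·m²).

|E| = 1.44e4 V/m

Symmetry ⇒ E = E(r) r̂. Gaussian sphere of radius r = 182 cm (r > R, so the entire charge is enclosed).
Q_enc = 5.31 μC = 5.31×10^-6 C.
Since E is radial and uniform over the Gaussian sphere, Φ = E·4πr² = Q_enc/ε₀.
E = |Q_enc|/(4πε₀r²) = (5.31×10^-6)/(4π·8.85×10^-12·(1.82)²) = 1.44×10^4 N/C.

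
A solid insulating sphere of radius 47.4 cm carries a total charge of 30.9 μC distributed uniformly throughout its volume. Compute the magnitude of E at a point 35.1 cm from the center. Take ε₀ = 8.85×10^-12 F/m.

E = 9.16×10^5 N/C

Use a concentric Gaussian sphere at r = 35.1 cm (r < R).
For a uniform sphere the enclosed fraction is (r/R)³, so Q_enc = (30.9 μC)(0.351/0.474)³ = 1.255×10^-5 C.
Since E is radial and uniform over the Gaussian sphere, Φ = E·4πr² = Q_enc/ε₀.
E = |Q_enc|/(4πε₀r²) = (1.255×10^-5)/(4π·8.85×10^-12·(0.351)²) = 9.16×10^5 N/C.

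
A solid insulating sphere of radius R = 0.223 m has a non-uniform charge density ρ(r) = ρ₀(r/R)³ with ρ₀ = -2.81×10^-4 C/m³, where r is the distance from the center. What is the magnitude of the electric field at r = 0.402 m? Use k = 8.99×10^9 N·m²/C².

Use a concentric Gaussian sphere at r = 0.402 m (r > R, all charge enclosed).
Q_enc = 4π ∫₀^R ρ₀(r'/R)^3 r'² dr' = 4πρ₀R³/6 = -6.526×10^-6 C.
By Gauss's law, ∮E·dA = E·4πr² = Q_enc/ε₀.
E = k|Q_enc|/r² = (8.99×10^9)(6.526×10^-6)/(0.402)² = 3.63×10^5 N/C.

E ≈ 3.63e5 N/C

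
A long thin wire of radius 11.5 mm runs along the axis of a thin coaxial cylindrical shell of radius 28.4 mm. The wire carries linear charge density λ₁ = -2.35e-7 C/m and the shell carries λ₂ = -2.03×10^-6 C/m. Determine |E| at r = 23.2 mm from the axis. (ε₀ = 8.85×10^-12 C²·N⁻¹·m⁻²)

By cylindrical symmetry E is radial; use a coaxial Gaussian cylinder of radius 23.2 mm and length L (between the conductors, 11.5 mm < r < 28.4 mm).
Only the inner wire is enclosed; the outer shell contributes nothing inside itself. λ_enc = λ₁ = -2.35×10^-7 C/m.
Gauss's law: E·2πrL = λ_enc L/ε₀.
E = |λ_enc|/(2πε₀r) = (2.35e-7)/(2π·8.85×10^-12·0.0232) = 1.82×10^5 N/C.

|E| = 1.82×10^5 V/m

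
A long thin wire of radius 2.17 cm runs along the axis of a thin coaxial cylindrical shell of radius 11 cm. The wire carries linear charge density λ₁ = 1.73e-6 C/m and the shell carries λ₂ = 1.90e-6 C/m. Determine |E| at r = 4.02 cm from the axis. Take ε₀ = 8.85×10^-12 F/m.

By cylindrical symmetry E is radial; use a coaxial Gaussian cylinder of radius 4.02 cm and length L (between the conductors, 2.17 cm < r < 11 cm).
The shell at 11 cm lies outside the Gaussian surface, so λ_enc = λ₁ = 1.73e-6 C/m.
By Gauss's law (flux through the curved wall only), E·2πrL = λ_enc L/ε₀.
E = |λ_enc|/(2πε₀r) = (1.73×10^-6)/(2π·8.85×10^-12·0.0402) = 7.74×10^5 N/C.

E = 7.74×10^5 N/C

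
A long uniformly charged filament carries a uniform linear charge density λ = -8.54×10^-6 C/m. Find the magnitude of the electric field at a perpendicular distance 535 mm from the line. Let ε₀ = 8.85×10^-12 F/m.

2.87×10^5 N/C

Take a coaxial cylindrical Gaussian surface of radius r = 535 mm and length L.
Q_enc = λL, so λ_enc = -8.54×10^-6 C/m.
By Gauss's law (flux through the curved wall only), E·2πrL = λ_enc L/ε₀.
E = |λ_enc|/(2πε₀r) = (8.54e-6)/(2π·8.85×10^-12·0.535) = 2.87×10^5 N/C.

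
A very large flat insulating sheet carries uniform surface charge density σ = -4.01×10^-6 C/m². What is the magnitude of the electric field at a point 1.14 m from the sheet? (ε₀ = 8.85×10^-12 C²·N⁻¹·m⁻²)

The symmetry is planar: E is normal to the sheet and the same magnitude on both sides. Take a pillbox straddling the sheet with end-cap area A.
Only the two end caps contribute flux: Φ = 2EA. With Q_enc = σA, Gauss's law gives E = |σ|/(2ε₀).
E = |σ|/(2ε₀) = (4.01e-6)/(2·8.85×10^-12) = 2.27e5 N/C.

|E| = 2.27e5 N/C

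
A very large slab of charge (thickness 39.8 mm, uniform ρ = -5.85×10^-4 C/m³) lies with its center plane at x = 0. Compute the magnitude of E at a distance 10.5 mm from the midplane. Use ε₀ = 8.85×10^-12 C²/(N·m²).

By symmetry E is perpendicular to the slab. A Gaussian pillbox from −10.5 mm to +10.5 mm (face area A) lies entirely within the slab.
Q_enc = ρ·(2x)·A and flux = 2EA, so 2EA = 2ρxA/ε₀ ⇒ E = |ρ|x/ε₀.
E = (5.85e-4)(0.0105)/(8.85×10^-12) = 6.94e5 N/C.

E = 6.94×10^5 V/m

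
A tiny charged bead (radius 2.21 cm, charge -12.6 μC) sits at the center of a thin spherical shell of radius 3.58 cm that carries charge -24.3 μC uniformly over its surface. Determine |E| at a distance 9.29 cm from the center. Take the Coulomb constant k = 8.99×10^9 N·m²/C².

3.84×10^7 N/C

Use a concentric Gaussian sphere at r = 9.29 cm (r > 3.58 cm, enclosing both).
Q_enc = (-12.6 μC) + (-24.3 μC) = -3.69×10^-5 C.
Since E is radial and uniform over the Gaussian sphere, Φ = E·4πr² = Q_enc/ε₀.
E = k|Q_enc|/r² = (8.99×10^9)(3.69×10^-5)/(0.0929)² = 3.84×10^7 N/C.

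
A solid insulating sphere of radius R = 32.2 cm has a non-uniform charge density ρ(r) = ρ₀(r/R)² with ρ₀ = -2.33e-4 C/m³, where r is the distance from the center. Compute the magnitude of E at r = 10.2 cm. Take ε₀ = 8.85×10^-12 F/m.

E ≈ 5.39e4 V/m

Symmetry ⇒ E = E(r) r̂. Gaussian sphere of radius r = 10.2 cm (r < R).
Integrate the density: Q_enc = 4π ∫₀^r ρ₀(r'/R)^2 r'² dr' = 4πρ₀ r^5/(5·R²) = -6.236×10^-8 C.
Gauss's law: E·4πr² = Q_enc/ε₀.
E = |Q_enc|/(4πε₀r²) = (6.236×10^-8)/(4π·8.85×10^-12·(0.102)²) = 5.39e4 N/C.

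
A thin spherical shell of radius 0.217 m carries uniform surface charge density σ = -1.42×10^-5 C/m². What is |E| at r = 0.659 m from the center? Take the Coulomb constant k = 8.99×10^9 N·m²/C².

Symmetry ⇒ E = E(r) r̂. Gaussian sphere of radius r = 0.659 m (r > 0.217 m).
The entire shell is enclosed: Q_enc = σ·4πR² = (-1.42×10^-5)·4π·(0.217)² = -8.403×10^-6 C.
Gauss's law: E·4πr² = Q_enc/ε₀.
E = k|Q_enc|/r² = (8.99×10^9)(8.403×10^-6)/(0.659)² = 1.74e5 N/C.

|E| = 1.74e5 N/C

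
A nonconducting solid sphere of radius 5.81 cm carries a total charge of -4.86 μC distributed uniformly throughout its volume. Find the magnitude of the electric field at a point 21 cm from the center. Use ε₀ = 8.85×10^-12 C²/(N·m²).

|E| = 9.91×10^5 N/C

By spherical symmetry E is radial; choose a Gaussian sphere of radius r = 21 cm (r > R, so the entire charge is enclosed).
Q_enc = -4.86 μC = -4.86×10^-6 C.
Since E is radial and uniform over the Gaussian sphere, Φ = E·4πr² = Q_enc/ε₀.
E = |Q_enc|/(4πε₀r²) = (4.86×10^-6)/(4π·8.85×10^-12·(0.21)²) = 9.91×10^5 N/C.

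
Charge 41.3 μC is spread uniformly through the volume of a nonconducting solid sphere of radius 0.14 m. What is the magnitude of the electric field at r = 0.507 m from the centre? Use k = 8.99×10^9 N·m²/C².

Symmetry ⇒ E = E(r) r̂. Gaussian sphere of radius r = 0.507 m (r > R, so the entire charge is enclosed).
Q_enc = 41.3 μC = 4.13×10^-5 C.
By Gauss's law, ∮E·dA = E·4πr² = Q_enc/ε₀.
E = k|Q_enc|/r² = (8.99×10^9)(4.13×10^-5)/(0.507)² = 1.44×10^6 N/C.

E = 1.44×10^6 N/C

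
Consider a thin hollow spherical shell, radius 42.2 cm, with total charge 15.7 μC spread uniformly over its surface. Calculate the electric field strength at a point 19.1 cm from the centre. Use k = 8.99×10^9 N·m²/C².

E = 0

Symmetry ⇒ E = E(r) r̂. Gaussian sphere of radius r = 19.1 cm (inside the shell, r < 42.2 cm).
No charge lies within this surface, so Q_enc = 0 and Gauss's law gives E·4πr² = 0 ⇒ E = 0.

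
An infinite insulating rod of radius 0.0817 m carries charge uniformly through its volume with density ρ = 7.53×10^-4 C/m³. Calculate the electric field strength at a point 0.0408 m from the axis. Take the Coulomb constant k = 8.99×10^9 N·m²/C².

By cylindrical symmetry E is radial; use a coaxial Gaussian cylinder of radius 0.0408 m and length L (r < R).
Enclosed charge per unit length: λ_enc = ρ·πr² = (7.53×10^-4)π(0.0408)² = 3.938e-6 C/m.
By Gauss's law (flux through the curved wall only), E·2πrL = λ_enc L/ε₀.
E = 2k|λ_enc|/r = 2(8.99×10^9)(3.938e-6)/(0.0408) = 1.74e6 N/C.

|E| = 1.74×10^6 V/m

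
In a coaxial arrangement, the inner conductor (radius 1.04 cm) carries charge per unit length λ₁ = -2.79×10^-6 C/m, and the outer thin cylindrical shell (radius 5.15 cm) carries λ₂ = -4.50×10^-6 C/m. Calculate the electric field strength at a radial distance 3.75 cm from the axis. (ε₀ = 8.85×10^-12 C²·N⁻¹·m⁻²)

Choose a coaxial cylinder of radius r = 3.75 cm (arbitrary length L) as the Gaussian surface (between the conductors, 1.04 cm < r < 5.15 cm).
Only the inner wire is enclosed; the outer shell contributes nothing inside itself. λ_enc = λ₁ = -2.79×10^-6 C/m.
Gauss's law: E·2πrL = λ_enc L/ε₀.
E = |λ_enc|/(2πε₀r) = (2.79×10^-6)/(2π·8.85×10^-12·0.0375) = 1.34×10^6 N/C.

|E| ≈ 1.34×10^6 N/C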